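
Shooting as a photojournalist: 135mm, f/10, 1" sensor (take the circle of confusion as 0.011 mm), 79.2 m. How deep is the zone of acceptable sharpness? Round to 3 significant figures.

97.9 m

Hyperfocal distance H = f²/(N·c) + f = 135²/(10 × 0.011) + 135 = 18225/0.11 + 135 ≈ 165816.8 mm ≈ 165.8 m.
Near limit Dn = s·(H − f)/(H + s − 2f) = 79200 × (165816.8 − 135) / (165816.8 + 79200 − 2 × 135) = 79200 × 165681.8 / 244746.8 ≈ 53615 mm.
Far limit Df = s·(H − f)/(H − s) = 79200 × (165816.8 − 135) / (165816.8 − 79200) = 79200 × 165681.8 / 86616.8 ≈ 151495 mm.
Depth of field = Df − Dn = 151495 − 53615 ≈ 97880 mm ≈ 97.9 m.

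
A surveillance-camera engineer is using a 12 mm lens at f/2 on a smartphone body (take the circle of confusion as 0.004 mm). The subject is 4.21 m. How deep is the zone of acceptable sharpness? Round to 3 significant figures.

2.08 m

Hyperfocal distance H = f²/(N·c) + f = 12²/(2 × 0.004) + 12 = 144/0.008 + 12 ≈ 18012.0 mm ≈ 18.01 m.
Near limit Dn = s·(H − f)/(H + s − 2f) = 4210 × (18012.0 − 12) / (18012.0 + 4210 − 2 × 12) = 4210 × 18000.0 / 22198.0 ≈ 3413.8 mm.
Far limit Df = s·(H − f)/(H − s) = 4210 × (18012.0 − 12) / (18012.0 − 4210) = 4210 × 18000.0 / 13802.0 ≈ 5490.5 mm.
Depth of field = Df − Dn = 5490.5 − 3413.8 ≈ 2076.7 mm ≈ 2.08 m.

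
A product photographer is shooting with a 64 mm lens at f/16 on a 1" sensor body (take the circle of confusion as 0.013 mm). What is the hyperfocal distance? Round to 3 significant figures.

Hyperfocal distance H = f²/(N·c) + f = 64²/(16 × 0.013) + 64 = 4096/0.208 + 64 ≈ 19756.3 mm ≈ 19.8 m.

19.8 m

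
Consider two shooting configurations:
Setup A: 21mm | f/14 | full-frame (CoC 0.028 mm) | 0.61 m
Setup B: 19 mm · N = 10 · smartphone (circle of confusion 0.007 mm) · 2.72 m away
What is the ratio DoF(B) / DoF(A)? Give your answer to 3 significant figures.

Setup A: H = 21²/(14×0.028) + 21 ≈ 1146.0 mm; DoF = Df − Dn = 1280.32 − 400.38 ≈ 879.94 mm.
Setup B: H = 19²/(10×0.007) + 19 ≈ 5176.1 mm; DoF = Df − Dn = 5711.2 − 1785.1 ≈ 3926.1 mm.
Ratio = 3926.1 / 879.94 ≈ 4.46.

4.46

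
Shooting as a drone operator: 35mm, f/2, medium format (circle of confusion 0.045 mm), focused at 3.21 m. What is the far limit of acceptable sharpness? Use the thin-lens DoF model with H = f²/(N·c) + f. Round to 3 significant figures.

Hyperfocal distance H = f²/(N·c) + f = 35²/(2 × 0.045) + 35 = 1225/0.09 + 35 ≈ 13646.1 mm ≈ 13.65 m.
Far limit Df = s·(H − f)/(H − s) = 3210 × (13646.1 − 35) / (13646.1 − 3210) = 3210 × 13611.1 / 10436.1 ≈ 4186.6 mm ≈ 4.19 m.

4.19 m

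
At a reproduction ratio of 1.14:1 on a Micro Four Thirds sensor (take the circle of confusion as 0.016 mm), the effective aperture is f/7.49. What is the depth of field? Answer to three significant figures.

0.184 mm

At magnification m, DoF ≈ 2·N_eff·c/m² = 2 × 7.49 × 0.016 / 1.14² = 0.2397 / 1.3 ≈ 0.184 mm.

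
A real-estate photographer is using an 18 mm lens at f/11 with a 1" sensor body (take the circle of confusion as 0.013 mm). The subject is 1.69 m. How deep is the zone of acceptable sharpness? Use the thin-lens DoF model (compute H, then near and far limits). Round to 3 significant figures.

Hyperfocal distance H = f²/(N·c) + f = 18²/(11 × 0.013) + 18 = 324/0.143 + 18 ≈ 2283.7 mm ≈ 2.284 m.
Near limit Dn = s·(H − f)/(H + s − 2f) = 1690 × (2283.7 − 18) / (2283.7 + 1690 − 2 × 18) = 1690 × 2265.7 / 3937.7 ≈ 972.4 mm.
Far limit Df = s·(H − f)/(H − s) = 1690 × (2283.7 − 18) / (2283.7 − 1690) = 1690 × 2265.7 / 593.7 ≈ 6449.2 mm.
Depth of field = Df − Dn = 6449.2 − 972.4 ≈ 5476.8 mm ≈ 5.48 m.

5.48 m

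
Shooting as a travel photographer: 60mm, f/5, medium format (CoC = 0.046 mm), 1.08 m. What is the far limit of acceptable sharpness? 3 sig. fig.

1.16 m

Hyperfocal distance H = f²/(N·c) + f = 60²/(5 × 0.046) + 60 = 3600/0.23 + 60 ≈ 15712.2 mm ≈ 15.71 m.
Far limit Df = s·(H − f)/(H − s) = 1080 × (15712.2 − 60) / (15712.2 − 1080) = 1080 × 15652.2 / 14632.2 ≈ 1155.3 mm ≈ 1.16 m.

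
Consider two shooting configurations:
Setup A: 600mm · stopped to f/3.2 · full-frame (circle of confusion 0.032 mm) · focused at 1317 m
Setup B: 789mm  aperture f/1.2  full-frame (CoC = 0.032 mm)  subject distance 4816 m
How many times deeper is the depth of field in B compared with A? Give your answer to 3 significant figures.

2.74

Setup A: H = 600²/(3.2×0.032) + 600 ≈ 3516225.0 mm; DoF = Df − Dn = 2105323 − 958207 ≈ 1147116 mm.
Setup B: H = 789²/(1.2×0.032) + 789 ≈ 16212273.4 mm; DoF = Df − Dn = 6850881 − 3713114 ≈ 3137767 mm.
Ratio = 3137767 / 1147116 ≈ 2.74.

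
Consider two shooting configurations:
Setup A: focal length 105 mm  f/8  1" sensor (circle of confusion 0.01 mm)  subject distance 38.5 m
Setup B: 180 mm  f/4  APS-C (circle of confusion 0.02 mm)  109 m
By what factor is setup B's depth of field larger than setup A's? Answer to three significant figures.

Setup A: H = 105²/(8×0.01) + 105 ≈ 137917.5 mm; DoF = Df − Dn = 53369 − 30111 ≈ 23258 mm.
Setup B: H = 180²/(4×0.02) + 180 ≈ 405180.0 mm; DoF = Df − Dn = 149048 − 85915 ≈ 63133 mm.
Ratio = 63133 / 23258 ≈ 2.71.

2.71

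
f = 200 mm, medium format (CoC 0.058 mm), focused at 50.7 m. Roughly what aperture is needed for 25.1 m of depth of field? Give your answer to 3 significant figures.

Write h = H − f = f²/(N·c). The thin-lens limits are Dn = s·h/(h + (s−f)) and Df = s·h/(h − (s−f)), so DoF = Df − Dn = 2·s·(s−f)·h / (h² − (s−f)²).
That is a quadratic in h: DoF·h² − 2·s·(s−f)·h − DoF·(s−f)² = 0 ⇒ h = (s−f)·(s + √(s² + DoF²)) / DoF = 50500 × (50700 + √(50700² + 25100²)) / 25100 = 50500 × (50700 + 56573.0) / 25100 ≈ 215828 mm.
Then N = f²/(c·h) = 200² / (0.058 × 215828) = 40000 / 12518 ≈ 3.20.

f/3.20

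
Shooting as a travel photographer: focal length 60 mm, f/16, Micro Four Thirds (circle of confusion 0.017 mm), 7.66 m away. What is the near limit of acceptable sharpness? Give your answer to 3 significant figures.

Hyperfocal distance H = f²/(N·c) + f = 60²/(16 × 0.017) + 60 = 3600/0.272 + 60 ≈ 13295.3 mm ≈ 13.30 m.
Near limit Dn = s·(H − f)/(H + s − 2f) = 7660 × (13295.3 − 60) / (13295.3 + 7660 − 2 × 60) = 7660 × 13235.3 / 20835.3 ≈ 4865.9 mm ≈ 4.87 m.

4.87 m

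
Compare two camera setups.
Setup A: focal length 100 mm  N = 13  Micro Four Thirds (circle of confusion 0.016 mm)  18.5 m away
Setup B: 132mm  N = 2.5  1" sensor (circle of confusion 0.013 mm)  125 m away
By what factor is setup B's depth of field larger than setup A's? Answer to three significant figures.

3.71

Setup A: H = 100²/(13×0.016) + 100 ≈ 48176.9 mm; DoF = Df − Dn = 29970 − 13379 ≈ 16591 mm.
Setup B: H = 132²/(2.5×0.013) + 132 ≈ 536255.1 mm; DoF = Df − Dn = 162953 − 101386 ≈ 61567 mm.
Ratio = 61567 / 16591 ≈ 3.71.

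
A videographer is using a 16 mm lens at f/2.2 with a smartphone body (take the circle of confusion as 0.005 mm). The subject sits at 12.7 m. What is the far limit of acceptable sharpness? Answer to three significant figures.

Hyperfocal distance H = f²/(N·c) + f = 16²/(2.2 × 0.005) + 16 = 256/0.011 + 16 ≈ 23288.7 mm ≈ 23.29 m.
Far limit Df = s·(H − f)/(H − s) = 12700 × (23288.7 − 16) / (23288.7 − 12700) = 12700 × 23272.7 / 10588.7 ≈ 27913 mm ≈ 27.9 m.

27.9 m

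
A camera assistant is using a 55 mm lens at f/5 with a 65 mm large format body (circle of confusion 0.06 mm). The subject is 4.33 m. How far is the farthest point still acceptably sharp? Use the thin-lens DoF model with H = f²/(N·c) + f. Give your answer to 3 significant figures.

Hyperfocal distance H = f²/(N·c) + f = 55²/(5 × 0.06) + 55 = 3025/0.3 + 55 ≈ 10138.3 mm ≈ 10.14 m.
Far limit Df = s·(H − f)/(H − s) = 4330 × (10138.3 − 55) / (10138.3 − 4330) = 4330 × 10083.3 / 5808.3 ≈ 7516.9 mm ≈ 7.52 m.

7.52 m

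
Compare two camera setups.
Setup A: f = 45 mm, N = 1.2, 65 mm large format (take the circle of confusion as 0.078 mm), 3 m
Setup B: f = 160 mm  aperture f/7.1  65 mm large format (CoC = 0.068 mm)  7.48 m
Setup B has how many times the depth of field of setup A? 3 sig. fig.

2.52

Setup A: H = 45²/(1.2×0.078) + 45 ≈ 21679.6 mm; DoF = Df − Dn = 3474.58 − 2639.48 ≈ 835.10 mm.
Setup B: H = 160²/(7.1×0.068) + 160 ≈ 53184.0 mm; DoF = Df − Dn = 8678.0 − 6572.6 ≈ 2105.4 mm.
Ratio = 2105.4 / 835.10 ≈ 2.52.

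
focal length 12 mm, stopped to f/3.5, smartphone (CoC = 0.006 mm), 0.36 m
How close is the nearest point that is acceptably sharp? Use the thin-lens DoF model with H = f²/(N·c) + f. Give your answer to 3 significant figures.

343 mm

Hyperfocal distance H = f²/(N·c) + f = 12²/(3.5 × 0.006) + 12 = 144/0.021 + 12 ≈ 6869.1 mm ≈ 6.869 m.
Near limit Dn = s·(H − f)/(H + s − 2f) = 360 × (6869.1 − 12) / (6869.1 + 360 − 2 × 12) = 360 × 6857.1 / 7205.1 ≈ 342.61 mm.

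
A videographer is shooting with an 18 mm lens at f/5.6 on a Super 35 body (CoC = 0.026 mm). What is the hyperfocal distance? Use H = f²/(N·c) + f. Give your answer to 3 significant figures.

2.24 m

Hyperfocal distance H = f²/(N·c) + f = 18²/(5.6 × 0.026) + 18 = 324/0.1456 + 18 ≈ 2243.3 mm ≈ 2.24 m.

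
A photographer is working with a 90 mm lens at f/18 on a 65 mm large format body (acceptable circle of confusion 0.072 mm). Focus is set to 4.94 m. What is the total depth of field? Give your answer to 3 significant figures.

Hyperfocal distance H = f²/(N·c) + f = 90²/(18 × 0.072) + 90 = 8100/1.296 + 90 ≈ 6340.0 mm ≈ 6.340 m.
Near limit Dn = s·(H − f)/(H + s − 2f) = 4940 × (6340.0 − 90) / (6340.0 + 4940 − 2 × 90) = 4940 × 6250.0 / 11100.0 ≈ 2782 mm.
Far limit Df = s·(H − f)/(H − s) = 4940 × (6340.0 − 90) / (6340.0 − 4940) = 4940 × 6250.0 / 1400.0 ≈ 22054 mm.
Depth of field = Df − Dn = 22054 − 2782 ≈ 19272 mm ≈ 19.3 m.

19.3 m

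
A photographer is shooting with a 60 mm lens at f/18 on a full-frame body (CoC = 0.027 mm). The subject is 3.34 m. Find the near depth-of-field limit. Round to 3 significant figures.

2.31 m

Hyperfocal distance H = f²/(N·c) + f = 60²/(18 × 0.027) + 60 = 3600/0.486 + 60 ≈ 7467.4 mm ≈ 7.467 m.
Near limit Dn = s·(H − f)/(H + s − 2f) = 3340 × (7467.4 − 60) / (7467.4 + 3340 − 2 × 60) = 3340 × 7407.4 / 10687.4 ≈ 2314.9 mm ≈ 2.31 m.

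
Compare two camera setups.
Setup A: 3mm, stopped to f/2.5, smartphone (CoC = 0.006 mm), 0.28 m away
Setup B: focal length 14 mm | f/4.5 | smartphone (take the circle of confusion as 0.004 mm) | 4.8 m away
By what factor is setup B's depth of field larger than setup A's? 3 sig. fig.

Setup A: H = 3²/(2.5×0.006) + 3 ≈ 603.0 mm; DoF = Df − Dn = 520.12 − 191.56 ≈ 328.56 mm.
Setup B: H = 14²/(4.5×0.004) + 14 ≈ 10902.9 mm; DoF = Df − Dn = 8564.3 − 3334.4 ≈ 5229.9 mm.
Ratio = 5229.9 / 328.56 ≈ 15.9.

15.9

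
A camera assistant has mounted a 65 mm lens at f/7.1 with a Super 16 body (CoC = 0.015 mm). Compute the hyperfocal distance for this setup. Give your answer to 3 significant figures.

39.7 m

Hyperfocal distance H = f²/(N·c) + f = 65²/(7.1 × 0.015) + 65 = 4225/0.1065 + 65 ≈ 39736.4 mm ≈ 39.7 m.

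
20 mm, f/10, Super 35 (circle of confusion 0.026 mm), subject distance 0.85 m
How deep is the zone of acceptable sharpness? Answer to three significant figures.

Hyperfocal distance H = f²/(N·c) + f = 20²/(10 × 0.026) + 20 = 400/0.26 + 20 ≈ 1558.5 mm ≈ 1.558 m.
Near limit Dn = s·(H − f)/(H + s − 2f) = 850 × (1558.5 − 20) / (1558.5 + 850 − 2 × 20) = 850 × 1538.5 / 2368.5 ≈ 552.1 mm.
Far limit Df = s·(H − f)/(H − s) = 850 × (1558.5 − 20) / (1558.5 − 850) = 850 × 1538.5 / 708.5 ≈ 1845.8 mm.
Depth of field = Df − Dn = 1845.8 − 552.1 ≈ 1293.7 mm ≈ 1.29 m.

1.29 m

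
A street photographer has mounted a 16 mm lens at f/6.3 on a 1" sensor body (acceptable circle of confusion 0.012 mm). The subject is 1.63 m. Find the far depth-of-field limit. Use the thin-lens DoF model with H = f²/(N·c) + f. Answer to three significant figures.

Hyperfocal distance H = f²/(N·c) + f = 16²/(6.3 × 0.012) + 16 = 256/0.0756 + 16 ≈ 3402.2 mm ≈ 3.402 m.
Far limit Df = s·(H − f)/(H − s) = 1630 × (3402.2 − 16) / (3402.2 − 1630) = 1630 × 3386.2 / 1772.2 ≈ 3114.5 mm ≈ 3.11 m.

3.11 m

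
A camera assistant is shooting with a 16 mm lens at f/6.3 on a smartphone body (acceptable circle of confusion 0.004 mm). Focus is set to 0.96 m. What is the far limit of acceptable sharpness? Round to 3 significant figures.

1.06 m

Hyperfocal distance H = f²/(N·c) + f = 16²/(6.3 × 0.004) + 16 = 256/0.0252 + 16 ≈ 10174.7 mm ≈ 10.17 m.
Far limit Df = s·(H − f)/(H − s) = 960 × (10174.7 − 16) / (10174.7 − 960) = 960 × 10158.7 / 9214.7 ≈ 1058.3 mm ≈ 1.06 m.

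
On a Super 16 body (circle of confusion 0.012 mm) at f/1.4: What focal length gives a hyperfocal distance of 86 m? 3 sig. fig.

38.0 mm

From H = f²/(N·c) + f, with f ≪ H: f ≈ √(H·N·c) = √(86000 × 1.4 × 0.012) = √1444.8 ≈ 38.01 mm.
The +f correction barely moves this — solving exactly, f² + N·c·f − N·c·H = 0 ⇒ f = (−N·c + √((N·c)² + 4·N·c·H))/2 = (−0.0168 + √5779.2)/2 ≈ 38.002 mm, so f ≈ 38.0 mm.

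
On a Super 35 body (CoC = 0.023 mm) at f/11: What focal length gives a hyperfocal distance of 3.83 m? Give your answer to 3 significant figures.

From H = f²/(N·c) + f, with f ≪ H: f ≈ √(H·N·c) = √(3830 × 11 × 0.023) = √968.99 ≈ 31.13 mm.
Exact: f² + N·c·f − N·c·H = 0 ⇒ f = (−N·c + √((N·c)² + 4·N·c·H))/2 = (−0.253 + √3876.0)/2 ≈ 31.002 mm ≈ 31.0 mm.

31.0 mm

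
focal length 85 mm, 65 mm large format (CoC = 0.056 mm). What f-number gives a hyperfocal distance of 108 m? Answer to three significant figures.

Rearrange H = f²/(N·c) + f for N: N = f² / ((H − f)·c).
N = 85² / ((108000 − 85) × 0.056) = 7225 / 6043 ≈ 1.20.

f/1.20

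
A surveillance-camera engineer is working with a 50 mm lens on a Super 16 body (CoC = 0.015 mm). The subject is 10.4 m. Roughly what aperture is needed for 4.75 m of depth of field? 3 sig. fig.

Write h = H − f = f²/(N·c). The thin-lens limits are Dn = s·h/(h + (s−f)) and Df = s·h/(h − (s−f)), so DoF = Df − Dn = 2·s·(s−f)·h / (h² − (s−f)²).
That is a quadratic in h: DoF·h² − 2·s·(s−f)·h − DoF·(s−f)² = 0 ⇒ h = (s−f)·(s + √(s² + DoF²)) / DoF = 10350 × (10400 + √(10400² + 4750²)) / 4750 = 10350 × (10400 + 11433.4) / 4750 ≈ 47574 mm.
Then N = f²/(c·h) = 50² / (0.015 × 47574) = 2500 / 713.61 ≈ 3.50.

f/3.50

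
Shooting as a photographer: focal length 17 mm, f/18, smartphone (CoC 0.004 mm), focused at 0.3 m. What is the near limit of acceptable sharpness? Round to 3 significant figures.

Hyperfocal distance H = f²/(N·c) + f = 17²/(18 × 0.004) + 17 = 289/0.072 + 17 ≈ 4030.9 mm ≈ 4.031 m.
Near limit Dn = s·(H − f)/(H + s − 2f) = 300 × (4030.9 − 17) / (4030.9 + 300 − 2 × 17) = 300 × 4013.9 / 4296.9 ≈ 280.24 mm.

280 mm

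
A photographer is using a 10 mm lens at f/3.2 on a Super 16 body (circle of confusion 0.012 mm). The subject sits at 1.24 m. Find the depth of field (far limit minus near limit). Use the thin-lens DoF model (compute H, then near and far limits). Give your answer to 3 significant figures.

1.51 m

Hyperfocal distance H = f²/(N·c) + f = 10²/(3.2 × 0.012) + 10 = 100/0.0384 + 10 ≈ 2614.2 mm ≈ 2.614 m.
Near limit Dn = s·(H − f)/(H + s − 2f) = 1240 × (2614.2 − 10) / (2614.2 + 1240 − 2 × 10) = 1240 × 2604.2 / 3834.2 ≈ 842.2 mm.
Far limit Df = s·(H − f)/(H − s) = 1240 × (2614.2 − 10) / (2614.2 − 1240) = 1240 × 2604.2 / 1374.2 ≈ 2349.9 mm.
Depth of field = Df − Dn = 2349.9 − 842.2 ≈ 1507.7 mm ≈ 1.51 m.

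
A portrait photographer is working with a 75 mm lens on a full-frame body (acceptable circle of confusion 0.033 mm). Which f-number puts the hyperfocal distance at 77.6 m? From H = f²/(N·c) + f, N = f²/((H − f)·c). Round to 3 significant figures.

Rearrange H = f²/(N·c) + f for N: N = f² / ((H − f)·c).
N = 75² / ((77600 − 75) × 0.033) = 5625 / 2558 ≈ 2.20.

f/2.20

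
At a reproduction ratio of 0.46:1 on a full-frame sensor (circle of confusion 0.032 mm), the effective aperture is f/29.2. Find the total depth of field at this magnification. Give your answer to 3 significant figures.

At magnification m, DoF ≈ 2·N_eff·c/m² = 2 × 29.2 × 0.032 / 0.46² = 1.869 / 0.2116 ≈ 8.83 mm.

8.83 mm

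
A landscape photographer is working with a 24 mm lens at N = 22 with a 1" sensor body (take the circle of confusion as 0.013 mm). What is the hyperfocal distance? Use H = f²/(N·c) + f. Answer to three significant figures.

2.04 m

Hyperfocal distance H = f²/(N·c) + f = 24²/(22 × 0.013) + 24 = 576/0.286 + 24 ≈ 2038.0 mm ≈ 2.04 m.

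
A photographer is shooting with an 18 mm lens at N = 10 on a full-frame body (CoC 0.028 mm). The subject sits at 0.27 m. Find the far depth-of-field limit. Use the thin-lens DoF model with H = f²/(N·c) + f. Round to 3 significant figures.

345 mm

Hyperfocal distance H = f²/(N·c) + f = 18²/(10 × 0.028) + 18 = 324/0.28 + 18 ≈ 1175.1 mm ≈ 1.175 m.
Far limit Df = s·(H − f)/(H − s) = 270 × (1175.1 − 18) / (1175.1 − 270) = 270 × 1157.1 / 905.1 ≈ 345.17 mm.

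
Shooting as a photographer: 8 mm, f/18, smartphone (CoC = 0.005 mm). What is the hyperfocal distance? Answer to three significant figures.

Hyperfocal distance H = f²/(N·c) + f = 8²/(18 × 0.005) + 8 = 64/0.09 + 8 ≈ 719.1 mm ≈ 0.719 m.

0.719 m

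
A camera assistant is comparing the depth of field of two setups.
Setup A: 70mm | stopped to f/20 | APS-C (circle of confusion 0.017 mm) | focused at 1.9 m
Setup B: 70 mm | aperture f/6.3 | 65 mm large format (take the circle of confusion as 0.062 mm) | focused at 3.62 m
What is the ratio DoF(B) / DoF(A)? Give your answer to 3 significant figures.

Setup A: H = 70²/(20×0.017) + 70 ≈ 14481.8 mm; DoF = Df − Dn = 2176.35 − 1685.92 ≈ 490.43 mm.
Setup B: H = 70²/(6.3×0.062) + 70 ≈ 12614.8 mm; DoF = Df − Dn = 5048.7 − 2821.5 ≈ 2227.2 mm.
Ratio = 2227.2 / 490.43 ≈ 4.54.

4.54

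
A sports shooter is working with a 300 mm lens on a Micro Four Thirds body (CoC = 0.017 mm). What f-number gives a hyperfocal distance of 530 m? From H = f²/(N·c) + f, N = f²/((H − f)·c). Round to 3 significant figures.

Rearrange H = f²/(N·c) + f for N: N = f² / ((H − f)·c).
N = 300² / ((530000 − 300) × 0.017) = 90000 / 9005 ≈ 9.99.

f/9.99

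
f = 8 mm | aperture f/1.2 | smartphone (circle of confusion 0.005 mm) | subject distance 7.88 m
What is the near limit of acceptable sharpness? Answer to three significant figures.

4.53 m

Hyperfocal distance H = f²/(N·c) + f = 8²/(1.2 × 0.005) + 8 = 64/0.006 + 8 ≈ 10674.7 mm ≈ 10.67 m.
Near limit Dn = s·(H − f)/(H + s − 2f) = 7880 × (10674.7 − 8) / (10674.7 + 7880 − 2 × 8) = 7880 × 10666.7 / 18538.7 ≈ 4533.9 mm ≈ 4.53 m.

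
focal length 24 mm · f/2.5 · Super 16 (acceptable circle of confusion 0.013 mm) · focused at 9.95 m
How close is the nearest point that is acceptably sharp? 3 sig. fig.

6.38 m

Hyperfocal distance H = f²/(N·c) + f = 24²/(2.5 × 0.013) + 24 = 576/0.0325 + 24 ≈ 17747.1 mm ≈ 17.75 m.
Near limit Dn = s·(H − f)/(H + s − 2f) = 9950 × (17747.1 − 24) / (17747.1 + 9950 − 2 × 24) = 9950 × 17723.1 / 27649.1 ≈ 6378.0 mm ≈ 6.38 m.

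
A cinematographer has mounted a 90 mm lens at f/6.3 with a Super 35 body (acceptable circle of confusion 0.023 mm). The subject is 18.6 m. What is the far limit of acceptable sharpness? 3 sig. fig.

27.8 m

Hyperfocal distance H = f²/(N·c) + f = 90²/(6.3 × 0.023) + 90 = 8100/0.1449 + 90 ≈ 55990.6 mm ≈ 55.99 m.
Far limit Df = s·(H − f)/(H − s) = 18600 × (55990.6 − 90) / (55990.6 − 18600) = 18600 × 55900.6 / 37390.6 ≈ 27808 mm ≈ 27.8 m.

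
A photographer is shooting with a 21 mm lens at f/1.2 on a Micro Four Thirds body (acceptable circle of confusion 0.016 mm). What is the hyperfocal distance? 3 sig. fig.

23.0 m

Hyperfocal distance H = f²/(N·c) + f = 21²/(1.2 × 0.016) + 21 = 441/0.0192 + 21 ≈ 22989.8 mm ≈ 23.0 m.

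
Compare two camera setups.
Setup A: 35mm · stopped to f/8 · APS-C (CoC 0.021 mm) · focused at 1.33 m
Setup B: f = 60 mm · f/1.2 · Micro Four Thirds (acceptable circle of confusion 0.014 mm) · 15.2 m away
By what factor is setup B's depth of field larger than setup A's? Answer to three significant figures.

Setup A: H = 35²/(8×0.021) + 35 ≈ 7326.7 mm; DoF = Df − Dn = 1617.22 − 1129.42 ≈ 487.80 mm.
Setup B: H = 60²/(1.2×0.014) + 60 ≈ 214345.7 mm; DoF = Df − Dn = 16355.6 − 14196.9 ≈ 2158.7 mm.
Ratio = 2158.7 / 487.80 ≈ 4.43.

4.43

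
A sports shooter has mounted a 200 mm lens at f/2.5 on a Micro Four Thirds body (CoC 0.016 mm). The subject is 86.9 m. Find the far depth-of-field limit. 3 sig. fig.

95.1 m

Hyperfocal distance H = f²/(N·c) + f = 200²/(2.5 × 0.016) + 200 = 40000/0.04 + 200 ≈ 1000200.0 mm ≈ 1000 m.
Far limit Df = s·(H − f)/(H − s) = 86900 × (1000200.0 − 200) / (1000200.0 − 86900) = 86900 × 1000000.0 / 913300.0 ≈ 95149 mm ≈ 95.1 m.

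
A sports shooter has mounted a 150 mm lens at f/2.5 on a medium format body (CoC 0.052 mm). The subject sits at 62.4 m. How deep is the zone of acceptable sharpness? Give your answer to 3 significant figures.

Hyperfocal distance H = f²/(N·c) + f = 150²/(2.5 × 0.052) + 150 = 22500/0.13 + 150 ≈ 173226.9 mm ≈ 173.2 m.
Near limit Dn = s·(H − f)/(H + s − 2f) = 62400 × (173226.9 − 150) / (173226.9 + 62400 − 2 × 150) = 62400 × 173076.9 / 235326.9 ≈ 45894 mm.
Far limit Df = s·(H − f)/(H − s) = 62400 × (173226.9 − 150) / (173226.9 − 62400) = 62400 × 173076.9 / 110826.9 ≈ 97449 mm.
Depth of field = Df − Dn = 97449 − 45894 ≈ 51555 mm ≈ 51.6 m.

51.6 m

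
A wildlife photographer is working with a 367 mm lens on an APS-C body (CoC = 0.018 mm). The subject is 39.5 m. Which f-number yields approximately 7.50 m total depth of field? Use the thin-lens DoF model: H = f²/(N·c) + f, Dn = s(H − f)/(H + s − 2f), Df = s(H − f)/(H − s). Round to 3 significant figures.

Write h = H − f = f²/(N·c). The thin-lens limits are Dn = s·h/(h + (s−f)) and Df = s·h/(h − (s−f)), so DoF = Df − Dn = 2·s·(s−f)·h / (h² − (s−f)²).
That is a quadratic in h: DoF·h² − 2·s·(s−f)·h − DoF·(s−f)² = 0 ⇒ h = (s−f)·(s + √(s² + DoF²)) / DoF = 39133 × (39500 + √(39500² + 7500²)) / 7500 = 39133 × (39500 + 40205.7) / 7500 ≈ 415883 mm.
Then N = f²/(c·h) = 367² / (0.018 × 415883) = 134689 / 7485.9 ≈ 18.

f/18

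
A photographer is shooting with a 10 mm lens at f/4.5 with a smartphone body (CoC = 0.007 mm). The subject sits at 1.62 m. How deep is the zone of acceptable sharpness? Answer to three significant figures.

2.21 m

Hyperfocal distance H = f²/(N·c) + f = 10²/(4.5 × 0.007) + 10 = 100/0.0315 + 10 ≈ 3184.6 mm ≈ 3.185 m.
Near limit Dn = s·(H − f)/(H + s − 2f) = 1620 × (3184.6 − 10) / (3184.6 + 1620 − 2 × 10) = 1620 × 3174.6 / 4784.6 ≈ 1074.9 mm.
Far limit Df = s·(H − f)/(H − s) = 1620 × (3184.6 − 10) / (3184.6 − 1620) = 1620 × 3174.6 / 1564.6 ≈ 3287.0 mm.
Depth of field = Df − Dn = 3287.0 − 1074.9 ≈ 2212.1 mm ≈ 2.21 m.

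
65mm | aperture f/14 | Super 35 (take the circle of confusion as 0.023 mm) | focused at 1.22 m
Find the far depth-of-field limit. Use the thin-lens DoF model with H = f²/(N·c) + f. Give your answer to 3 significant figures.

Hyperfocal distance H = f²/(N·c) + f = 65²/(14 × 0.023) + 65 = 4225/0.322 + 65 ≈ 13186.1 mm ≈ 13.19 m.
Far limit Df = s·(H − f)/(H − s) = 1220 × (13186.1 − 65) / (13186.1 − 1220) = 1220 × 13121.1 / 11966.1 ≈ 1337.8 mm ≈ 1.34 m.

1.34 m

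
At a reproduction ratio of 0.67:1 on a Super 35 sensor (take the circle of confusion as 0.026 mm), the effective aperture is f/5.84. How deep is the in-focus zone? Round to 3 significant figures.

0.676 mm

At magnification m, DoF ≈ 2·N_eff·c/m² = 2 × 5.84 × 0.026 / 0.67² = 0.3037 / 0.4489 ≈ 0.676 mm.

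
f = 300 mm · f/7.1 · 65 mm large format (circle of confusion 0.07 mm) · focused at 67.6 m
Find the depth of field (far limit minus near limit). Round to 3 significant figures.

58.3 m

Hyperfocal distance H = f²/(N·c) + f = 300²/(7.1 × 0.07) + 300 = 90000/0.497 + 300 ≈ 181386.5 mm ≈ 181.4 m.
Near limit Dn = s·(H − f)/(H + s − 2f) = 67600 × (181386.5 − 300) / (181386.5 + 67600 − 2 × 300) = 67600 × 181086.5 / 248386.5 ≈ 49284 mm.
Far limit Df = s·(H − f)/(H − s) = 67600 × (181386.5 − 300) / (181386.5 − 67600) = 67600 × 181086.5 / 113786.5 ≈ 107583 mm.
Depth of field = Df − Dn = 107583 − 49284 ≈ 58299 mm ≈ 58.3 m.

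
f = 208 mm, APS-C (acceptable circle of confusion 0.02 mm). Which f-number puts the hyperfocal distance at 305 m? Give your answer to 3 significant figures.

Rearrange H = f²/(N·c) + f for N: N = f² / ((H − f)·c).
N = 208² / ((305000 − 208) × 0.02) = 43264 / 6096 ≈ 7.10.

f/7.10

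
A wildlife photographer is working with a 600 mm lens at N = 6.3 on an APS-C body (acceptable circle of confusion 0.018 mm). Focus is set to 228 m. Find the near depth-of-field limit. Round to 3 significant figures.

213 m

Hyperfocal distance H = f²/(N·c) + f = 600²/(6.3 × 0.018) + 600 = 360000/0.1134 + 600 ≈ 3175203.2 mm ≈ 3175 m.
Near limit Dn = s·(H − f)/(H + s − 2f) = 228000 × (3175203.2 − 600) / (3175203.2 + 228000 − 2 × 600) = 228000 × 3174603.2 / 3402003.2 ≈ 212760 mm ≈ 213 m.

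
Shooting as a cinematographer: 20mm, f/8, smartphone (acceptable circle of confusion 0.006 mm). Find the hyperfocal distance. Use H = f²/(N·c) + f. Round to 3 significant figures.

8.35 m

Hyperfocal distance H = f²/(N·c) + f = 20²/(8 × 0.006) + 20 = 400/0.048 + 20 ≈ 8353.3 mm ≈ 8.35 m.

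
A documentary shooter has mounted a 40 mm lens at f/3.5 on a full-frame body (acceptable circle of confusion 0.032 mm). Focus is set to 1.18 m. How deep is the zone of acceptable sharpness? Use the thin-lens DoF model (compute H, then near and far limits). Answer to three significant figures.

Hyperfocal distance H = f²/(N·c) + f = 40²/(3.5 × 0.032) + 40 = 1600/0.112 + 40 ≈ 14325.7 mm ≈ 14.33 m.
Near limit Dn = s·(H − f)/(H + s − 2f) = 1180 × (14325.7 − 40) / (14325.7 + 1180 − 2 × 40) = 1180 × 14285.7 / 15425.7 ≈ 1092.79 mm.
Far limit Df = s·(H − f)/(H − s) = 1180 × (14325.7 − 40) / (14325.7 − 1180) = 1180 × 14285.7 / 13145.7 ≈ 1282.33 mm.
Depth of field = Df − Dn = 1282.33 − 1092.79 ≈ 189.54 mm.

190 mm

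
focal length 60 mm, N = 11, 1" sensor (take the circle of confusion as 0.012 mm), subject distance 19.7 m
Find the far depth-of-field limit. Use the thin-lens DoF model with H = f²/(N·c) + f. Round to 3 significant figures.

Hyperfocal distance H = f²/(N·c) + f = 60²/(11 × 0.012) + 60 = 3600/0.132 + 60 ≈ 27332.7 mm ≈ 27.33 m.
Far limit Df = s·(H − f)/(H − s) = 19700 × (27332.7 − 60) / (27332.7 − 19700) = 19700 × 27272.7 / 7632.7 ≈ 70391 mm ≈ 70.4 m.

70.4 m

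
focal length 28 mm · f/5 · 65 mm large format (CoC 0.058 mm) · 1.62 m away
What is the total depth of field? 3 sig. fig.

Hyperfocal distance H = f²/(N·c) + f = 28²/(5 × 0.058) + 28 = 784/0.29 + 28 ≈ 2731.4 mm ≈ 2.731 m.
Near limit Dn = s·(H − f)/(H + s − 2f) = 1620 × (2731.4 − 28) / (2731.4 + 1620 − 2 × 28) = 1620 × 2703.4 / 4295.4 ≈ 1019.6 mm.
Far limit Df = s·(H − f)/(H − s) = 1620 × (2731.4 − 28) / (2731.4 − 1620) = 1620 × 2703.4 / 1111.4 ≈ 3940.4 mm.
Depth of field = Df − Dn = 3940.4 − 1019.6 ≈ 2920.8 mm ≈ 2.92 m.

2.92 m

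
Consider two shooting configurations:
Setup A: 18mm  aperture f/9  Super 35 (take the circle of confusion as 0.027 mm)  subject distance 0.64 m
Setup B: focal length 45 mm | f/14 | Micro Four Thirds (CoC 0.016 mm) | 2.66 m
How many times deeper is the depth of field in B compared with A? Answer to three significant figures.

Setup A: H = 18²/(9×0.027) + 18 ≈ 1351.3 mm; DoF = Df − Dn = 1199.63 − 436.41 ≈ 763.22 mm.
Setup B: H = 45²/(14×0.016) + 45 ≈ 9085.2 mm; DoF = Df − Dn = 3742.6 − 2063.2 ≈ 1679.4 mm.
Ratio = 1679.4 / 763.22 ≈ 2.20.

2.20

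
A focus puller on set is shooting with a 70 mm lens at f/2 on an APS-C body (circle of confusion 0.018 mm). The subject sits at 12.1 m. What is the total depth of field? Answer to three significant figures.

Hyperfocal distance H = f²/(N·c) + f = 70²/(2 × 0.018) + 70 = 4900/0.036 + 70 ≈ 136181.1 mm ≈ 136.2 m.
Near limit Dn = s·(H − f)/(H + s − 2f) = 12100 × (136181.1 − 70) / (136181.1 + 12100 − 2 × 70) = 12100 × 136111.1 / 148141.1 ≈ 11117.4 mm.
Far limit Df = s·(H − f)/(H − s) = 12100 × (136181.1 − 70) / (136181.1 − 12100) = 12100 × 136111.1 / 124081.1 ≈ 13273.1 mm.
Depth of field = Df − Dn = 13273.1 − 11117.4 ≈ 2155.7 mm ≈ 2.16 m.

2.16 m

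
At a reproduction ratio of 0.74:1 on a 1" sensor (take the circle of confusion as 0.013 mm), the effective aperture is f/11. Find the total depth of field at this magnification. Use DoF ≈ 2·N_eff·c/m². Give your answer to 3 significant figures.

0.522 mm

At magnification m, DoF ≈ 2·N_eff·c/m² = 2 × 11 × 0.013 / 0.74² = 0.286 / 0.5476 ≈ 0.522 mm.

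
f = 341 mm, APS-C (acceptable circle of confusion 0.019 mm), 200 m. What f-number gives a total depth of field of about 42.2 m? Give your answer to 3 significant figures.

Write h = H − f = f²/(N·c). The thin-lens limits are Dn = s·h/(h + (s−f)) and Df = s·h/(h − (s−f)), so DoF = Df − Dn = 2·s·(s−f)·h / (h² − (s−f)²).
That is a quadratic in h: DoF·h² − 2·s·(s−f)·h − DoF·(s−f)² = 0 ⇒ h = (s−f)·(s + √(s² + DoF²)) / DoF = 199659 × (200000 + √(200000² + 42200²)) / 42200 = 199659 × (200000 + 204404) / 42200 ≈ 1913337 mm.
Then N = f²/(c·h) = 341² / (0.019 × 1913337) = 116281 / 36353 ≈ 3.20.

f/3.20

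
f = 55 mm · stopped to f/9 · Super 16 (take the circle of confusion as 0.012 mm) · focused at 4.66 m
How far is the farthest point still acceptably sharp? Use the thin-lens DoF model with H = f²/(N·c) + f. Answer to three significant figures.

5.58 m

Hyperfocal distance H = f²/(N·c) + f = 55²/(9 × 0.012) + 55 = 3025/0.108 + 55 ≈ 28064.3 mm ≈ 28.06 m.
Far limit Df = s·(H − f)/(H − s) = 4660 × (28064.3 − 55) / (28064.3 − 4660) = 4660 × 28009.3 / 23404.3 ≈ 5576.9 mm ≈ 5.58 m.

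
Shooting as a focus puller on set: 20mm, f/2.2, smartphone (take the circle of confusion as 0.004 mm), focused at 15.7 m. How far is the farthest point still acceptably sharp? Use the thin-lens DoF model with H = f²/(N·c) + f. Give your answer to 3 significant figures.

Hyperfocal distance H = f²/(N·c) + f = 20²/(2.2 × 0.004) + 20 = 400/0.0088 + 20 ≈ 45474.5 mm ≈ 45.47 m.
Far limit Df = s·(H − f)/(H − s) = 15700 × (45474.5 − 20) / (45474.5 − 15700) = 15700 × 45454.5 / 29774.5 ≈ 23968 mm ≈ 24.0 m.

24.0 m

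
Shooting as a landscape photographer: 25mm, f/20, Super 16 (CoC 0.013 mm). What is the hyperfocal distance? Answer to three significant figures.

2.43 m

Hyperfocal distance H = f²/(N·c) + f = 25²/(20 × 0.013) + 25 = 625/0.26 + 25 ≈ 2428.8 mm ≈ 2.43 m.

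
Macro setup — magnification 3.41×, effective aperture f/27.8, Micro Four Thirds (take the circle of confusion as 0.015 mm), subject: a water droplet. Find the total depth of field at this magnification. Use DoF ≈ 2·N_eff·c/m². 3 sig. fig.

At magnification m, DoF ≈ 2·N_eff·c/m² = 2 × 27.8 × 0.015 / 3.41² = 0.834 / 11.63 ≈ 0.0717 mm.

0.0717 mm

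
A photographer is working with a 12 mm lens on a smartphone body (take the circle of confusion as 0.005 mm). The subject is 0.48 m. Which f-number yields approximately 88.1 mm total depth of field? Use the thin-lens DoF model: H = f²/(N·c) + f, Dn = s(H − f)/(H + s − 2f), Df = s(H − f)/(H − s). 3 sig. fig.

f/5.60

Write h = H − f = f²/(N·c). The thin-lens limits are Dn = s·h/(h + (s−f)) and Df = s·h/(h − (s−f)), so DoF = Df − Dn = 2·s·(s−f)·h / (h² − (s−f)²).
That is a quadratic in h: DoF·h² − 2·s·(s−f)·h − DoF·(s−f)² = 0 ⇒ h = (s−f)·(s + √(s² + DoF²)) / DoF = 468 × (480 + √(480² + 88.1²)) / 88.1 = 468 × (480 + 488.018) / 88.1 ≈ 5142.3 mm.
Then N = f²/(c·h) = 12² / (0.005 × 5142.3) = 144 / 25.711 ≈ 5.60.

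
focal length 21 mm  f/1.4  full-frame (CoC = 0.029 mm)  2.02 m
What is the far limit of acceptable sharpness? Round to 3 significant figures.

2.48 m

Hyperfocal distance H = f²/(N·c) + f = 21²/(1.4 × 0.029) + 21 = 441/0.0406 + 21 ≈ 10883.1 mm ≈ 10.88 m.
Far limit Df = s·(H − f)/(H − s) = 2020 × (10883.1 − 21) / (10883.1 − 2020) = 2020 × 10862.1 / 8863.1 ≈ 2475.6 mm ≈ 2.48 m.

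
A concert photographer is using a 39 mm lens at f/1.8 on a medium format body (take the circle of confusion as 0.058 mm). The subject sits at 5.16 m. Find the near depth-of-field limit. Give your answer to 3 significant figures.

3.82 m

Hyperfocal distance H = f²/(N·c) + f = 39²/(1.8 × 0.058) + 39 = 1521/0.1044 + 39 ≈ 14608.0 mm ≈ 14.61 m.
Near limit Dn = s·(H − f)/(H + s − 2f) = 5160 × (14608.0 − 39) / (14608.0 + 5160 − 2 × 39) = 5160 × 14569.0 / 19690.0 ≈ 3818.0 mm ≈ 3.82 m.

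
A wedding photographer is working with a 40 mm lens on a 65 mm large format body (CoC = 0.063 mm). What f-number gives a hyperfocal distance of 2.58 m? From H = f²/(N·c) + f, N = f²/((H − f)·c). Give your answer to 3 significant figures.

Rearrange H = f²/(N·c) + f for N: N = f² / ((H − f)·c).
N = 40² / ((2580 − 40) × 0.063) = 1600 / 160.0 ≈ 10.

f/10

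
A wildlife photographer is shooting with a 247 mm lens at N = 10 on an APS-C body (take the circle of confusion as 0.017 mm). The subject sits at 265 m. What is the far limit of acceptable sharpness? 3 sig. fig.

1010 m

Hyperfocal distance H = f²/(N·c) + f = 247²/(10 × 0.017) + 247 = 61009/0.17 + 247 ≈ 359123.5 mm ≈ 359.1 m.
Far limit Df = s·(H − f)/(H − s) = 265000 × (359123.5 − 247) / (359123.5 − 265000) = 265000 × 358876.5 / 94123.5 ≈ 1010399 mm ≈ 1010 m.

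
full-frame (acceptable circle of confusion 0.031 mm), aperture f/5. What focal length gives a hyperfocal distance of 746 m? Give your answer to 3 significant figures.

340 mm

From H = f²/(N·c) + f, with f ≪ H: f ≈ √(H·N·c) = √(746000 × 5 × 0.031) = √115630 ≈ 340.0 mm.
The +f correction barely moves this — solving exactly, f² + N·c·f − N·c·H = 0 ⇒ f = (−N·c + √((N·c)² + 4·N·c·H))/2 = (−0.155 + √462520)/2 ≈ 339.97 mm, so f ≈ 340 mm.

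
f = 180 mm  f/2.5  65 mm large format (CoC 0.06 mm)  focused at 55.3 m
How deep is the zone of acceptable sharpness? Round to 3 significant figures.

30.2 m

Hyperfocal distance H = f²/(N·c) + f = 180²/(2.5 × 0.06) + 180 = 32400/0.15 + 180 ≈ 216180.0 mm ≈ 216.2 m.
Near limit Dn = s·(H − f)/(H + s − 2f) = 55300 × (216180.0 − 180) / (216180.0 + 55300 − 2 × 180) = 55300 × 216000.0 / 271120.0 ≈ 44057 mm.
Far limit Df = s·(H − f)/(H − s) = 55300 × (216180.0 − 180) / (216180.0 − 55300) = 55300 × 216000.0 / 160880.0 ≈ 74247 mm.
Depth of field = Df − Dn = 74247 − 44057 ≈ 30190 mm ≈ 30.2 m.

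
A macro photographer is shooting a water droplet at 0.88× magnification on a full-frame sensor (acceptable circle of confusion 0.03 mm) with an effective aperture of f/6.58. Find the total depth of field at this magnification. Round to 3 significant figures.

At magnification m, DoF ≈ 2·N_eff·c/m² = 2 × 6.58 × 0.03 / 0.88² = 0.3948 / 0.7744 ≈ 0.51 mm.

0.510 mm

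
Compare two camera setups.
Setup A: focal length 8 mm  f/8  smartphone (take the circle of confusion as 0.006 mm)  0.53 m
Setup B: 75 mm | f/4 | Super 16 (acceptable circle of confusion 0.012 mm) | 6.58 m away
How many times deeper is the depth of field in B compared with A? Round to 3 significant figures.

Setup A: H = 8²/(8×0.006) + 8 ≈ 1341.3 mm; DoF = Df − Dn = 870.99 − 380.88 ≈ 490.11 mm.
Setup B: H = 75²/(4×0.012) + 75 ≈ 117262.5 mm; DoF = Df − Dn = 6966.72 − 6233.96 ≈ 732.76 mm.
Ratio = 732.76 / 490.11 ≈ 1.50.

1.50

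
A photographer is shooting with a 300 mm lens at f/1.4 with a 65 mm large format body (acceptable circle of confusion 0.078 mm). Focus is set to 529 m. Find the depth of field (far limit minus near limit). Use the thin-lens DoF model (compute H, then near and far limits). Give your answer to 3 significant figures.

1150 m

Hyperfocal distance H = f²/(N·c) + f = 300²/(1.4 × 0.078) + 300 = 90000/0.1092 + 300 ≈ 824475.8 mm ≈ 824.5 m.
Near limit Dn = s·(H − f)/(H + s − 2f) = 529000 × (824475.8 − 300) / (824475.8 + 529000 − 2 × 300) = 529000 × 824175.8 / 1352875.8 ≈ 322268 mm.
Far limit Df = s·(H − f)/(H − s) = 529000 × (824475.8 − 300) / (824475.8 − 529000) = 529000 × 824175.8 / 295475.8 ≈ 1475549 mm.
Depth of field = Df − Dn = 1475549 − 322268 ≈ 1153281 mm ≈ 1150 m.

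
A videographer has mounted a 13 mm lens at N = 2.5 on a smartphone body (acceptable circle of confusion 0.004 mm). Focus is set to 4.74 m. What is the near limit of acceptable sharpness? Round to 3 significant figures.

Hyperfocal distance H = f²/(N·c) + f = 13²/(2.5 × 0.004) + 13 = 169/0.01 + 13 ≈ 16913.0 mm ≈ 16.91 m.
Near limit Dn = s·(H − f)/(H + s − 2f) = 4740 × (16913.0 − 13) / (16913.0 + 4740 − 2 × 13) = 4740 × 16900.0 / 21627.0 ≈ 3704.0 mm ≈ 3.70 m.

3.70 m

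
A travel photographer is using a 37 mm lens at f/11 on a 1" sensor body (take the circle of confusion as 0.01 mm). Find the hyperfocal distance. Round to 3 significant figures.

12.5 m

Hyperfocal distance H = f²/(N·c) + f = 37²/(11 × 0.01) + 37 = 1369/0.11 + 37 ≈ 12482.5 mm ≈ 12.5 m.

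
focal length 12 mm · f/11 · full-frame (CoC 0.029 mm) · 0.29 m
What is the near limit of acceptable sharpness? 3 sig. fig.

Hyperfocal distance H = f²/(N·c) + f = 12²/(11 × 0.029) + 12 = 144/0.319 + 12 ≈ 463.4 mm ≈ 0.463 m.
Near limit Dn = s·(H − f)/(H + s − 2f) = 290 × (463.4 − 12) / (463.4 + 290 − 2 × 12) = 290 × 451.4 / 729.4 ≈ 179.47 mm.

179 mm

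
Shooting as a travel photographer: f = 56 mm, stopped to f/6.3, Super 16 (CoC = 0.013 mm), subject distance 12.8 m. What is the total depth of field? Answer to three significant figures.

Hyperfocal distance H = f²/(N·c) + f = 56²/(6.3 × 0.013) + 56 = 3136/0.0819 + 56 ≈ 38346.6 mm ≈ 38.35 m.
Near limit Dn = s·(H − f)/(H + s − 2f) = 12800 × (38346.6 − 56) / (38346.6 + 12800 − 2 × 56) = 12800 × 38290.6 / 51034.6 ≈ 9603.7 mm.
Far limit Df = s·(H − f)/(H − s) = 12800 × (38346.6 − 56) / (38346.6 − 12800) = 12800 × 38290.6 / 25546.6 ≈ 19185.3 mm.
Depth of field = Df − Dn = 19185.3 − 9603.7 ≈ 9581.6 mm ≈ 9.58 m.

9.58 m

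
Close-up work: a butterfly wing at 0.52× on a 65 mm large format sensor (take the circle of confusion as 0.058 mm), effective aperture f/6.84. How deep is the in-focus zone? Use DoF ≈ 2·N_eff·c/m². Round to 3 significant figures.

At magnification m, DoF ≈ 2·N_eff·c/m² = 2 × 6.84 × 0.058 / 0.52² = 0.7934 / 0.2704 ≈ 2.93 mm.

2.93 mm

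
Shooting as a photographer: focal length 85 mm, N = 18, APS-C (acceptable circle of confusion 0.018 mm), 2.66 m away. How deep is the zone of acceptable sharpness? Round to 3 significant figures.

0.623 m

Hyperfocal distance H = f²/(N·c) + f = 85²/(18 × 0.018) + 85 = 7225/0.324 + 85 ≈ 22384.4 mm ≈ 22.38 m.
Near limit Dn = s·(H − f)/(H + s − 2f) = 2660 × (22384.4 − 85) / (22384.4 + 2660 − 2 × 85) = 2660 × 22299.4 / 24874.4 ≈ 2384.64 mm.
Far limit Df = s·(H − f)/(H − s) = 2660 × (22384.4 − 85) / (22384.4 − 2660) = 2660 × 22299.4 / 19724.4 ≈ 3007.26 mm.
Depth of field = Df − Dn = 3007.26 − 2384.64 ≈ 622.62 mm ≈ 0.623 m.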